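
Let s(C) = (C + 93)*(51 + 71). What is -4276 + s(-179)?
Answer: -14768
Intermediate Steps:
s(C) = 11346 + 122*C (s(C) = (93 + C)*122 = 11346 + 122*C)
-4276 + s(-179) = -4276 + (11346 + 122*(-179)) = -4276 + (11346 - 21838) = -4276 - 10492 = -14768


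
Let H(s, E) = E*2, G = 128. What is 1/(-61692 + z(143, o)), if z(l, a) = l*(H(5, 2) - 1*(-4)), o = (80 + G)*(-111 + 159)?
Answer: -1/60548 ≈ -1.6516e-5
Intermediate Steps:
H(s, E) = 2*E
o = 9984 (o = (80 + 128)*(-111 + 159) = 208*48 = 9984)
z(l, a) = 8*l (z(l, a) = l*(2*2 - 1*(-4)) = l*(4 + 4) = l*8 = 8*l)
1/(-61692 + z(143, o)) = 1/(-61692 + 8*143) = 1/(-61692 + 1144) = 1/(-60548) = -1/60548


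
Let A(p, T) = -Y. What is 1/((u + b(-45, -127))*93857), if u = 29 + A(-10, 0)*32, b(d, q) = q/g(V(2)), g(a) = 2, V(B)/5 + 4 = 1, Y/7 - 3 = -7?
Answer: 2/161715611 ≈ 1.2367e-8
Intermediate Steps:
Y = -28 (Y = 21 + 7*(-7) = 21 - 49 = -28)
V(B) = -15 (V(B) = -20 + 5*1 = -20 + 5 = -15)
A(p, T) = 28 (A(p, T) = -1*(-28) = 28)
b(d, q) = q/2
u = 925 (u = 29 + 28*32 = 29 + 896 = 925)
1/((u + b(-45, -127))*93857) = 1/((925 + (½)*(-127))*93857) = (1/93857)/(925 - 127/2) = (1/93857)/(1723/2) = (2/1723)*(1/93857) = 2/161715611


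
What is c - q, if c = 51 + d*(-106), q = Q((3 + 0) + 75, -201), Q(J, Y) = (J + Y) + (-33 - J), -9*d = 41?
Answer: 6911/9 ≈ 767.89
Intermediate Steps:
d = -41/9 (d = -⅑*41 = -41/9 ≈ -4.5556)
Q(J, Y) = -33 + Y
q = -234 (q = -33 - 201 = -234)
c = 4805/9 (c = 51 - 41/9*(-106) = 51 + 4346/9 = 4805/9 ≈ 533.89)
c - q = 4805/9 - 1*(-234) = 4805/9 + 234 = 6911/9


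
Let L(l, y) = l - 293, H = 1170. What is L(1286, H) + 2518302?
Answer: 2519295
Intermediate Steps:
L(l, y) = -293 + l
L(1286, H) + 2518302 = (-293 + 1286) + 2518302 = 993 + 2518302 = 2519295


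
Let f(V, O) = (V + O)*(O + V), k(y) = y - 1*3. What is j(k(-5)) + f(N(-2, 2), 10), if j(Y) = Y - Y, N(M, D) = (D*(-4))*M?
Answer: 676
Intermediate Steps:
N(M, D) = -4*D*M (N(M, D) = (-4*D)*M = -4*D*M)
k(y) = -3 + y (k(y) = y - 3 = -3 + y)
f(V, O) = (O + V)² (f(V, O) = (O + V)*(O + V) = (O + V)²)
j(Y) = 0
j(k(-5)) + f(N(-2, 2), 10) = 0 + (10 - 4*2*(-2))² = 0 + (10 + 16)² = 0 + 26² = 0 + 676 = 676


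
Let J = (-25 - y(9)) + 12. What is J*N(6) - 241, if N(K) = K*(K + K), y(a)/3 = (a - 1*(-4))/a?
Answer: -1489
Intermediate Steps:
y(a) = 3*(4 + a)/a (y(a) = 3*((a - 1*(-4))/a) = 3*((a + 4)/a) = 3*((4 + a)/a) = 3*(4 + a)/a)
N(K) = 2*K**2 (N(K) = K*(2*K) = 2*K**2)
J = -52/3 (J = (-25 - (3 + 12/9)) + 12 = (-25 - (3 + 12*(1/9))) + 12 = (-25 - (3 + 4/3)) + 12 = (-25 - 1*13/3) + 12 = (-25 - 13/3) + 12 = -88/3 + 12 = -52/3 ≈ -17.333)
J*N(6) - 241 = -104*6**2/3 - 241 = -104*36/3 - 241 = -52/3*72 - 241 = -1248 - 241 = -1489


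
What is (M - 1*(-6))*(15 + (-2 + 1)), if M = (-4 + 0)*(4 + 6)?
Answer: -476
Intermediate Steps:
M = -40 (M = -4*10 = -40)
(M - 1*(-6))*(15 + (-2 + 1)) = (-40 - 1*(-6))*(15 + (-2 + 1)) = (-40 + 6)*(15 - 1) = -34*14 = -476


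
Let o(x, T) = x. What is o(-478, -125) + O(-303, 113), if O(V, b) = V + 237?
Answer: -544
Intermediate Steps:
O(V, b) = 237 + V
o(-478, -125) + O(-303, 113) = -478 + (237 - 303) = -478 - 66 = -544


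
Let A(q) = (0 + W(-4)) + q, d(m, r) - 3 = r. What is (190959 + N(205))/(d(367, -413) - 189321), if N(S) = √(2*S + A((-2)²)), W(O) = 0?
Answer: -190959/189731 - 3*√46/189731 ≈ -1.0066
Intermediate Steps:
d(m, r) = 3 + r
A(q) = q (A(q) = (0 + 0) + q = 0 + q = q)
N(S) = √(4 + 2*S) (N(S) = √(2*S + (-2)²) = √(2*S + 4) = √(4 + 2*S))
(190959 + N(205))/(d(367, -413) - 189321) = (190959 + √(4 + 2*205))/((3 - 413) - 189321) = (190959 + √(4 + 410))/(-410 - 189321) = (190959 + √414)/(-189731) = (190959 + 3*√46)*(-1/189731) = -190959/189731 - 3*√46/189731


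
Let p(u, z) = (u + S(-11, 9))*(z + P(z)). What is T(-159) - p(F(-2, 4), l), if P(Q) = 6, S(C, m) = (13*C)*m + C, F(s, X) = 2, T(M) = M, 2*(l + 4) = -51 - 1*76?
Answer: -79863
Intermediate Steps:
l = -135/2 (l = -4 + (-51 - 1*76)/2 = -4 + (-51 - 76)/2 = -4 + (1/2)*(-127) = -4 - 127/2 = -135/2 ≈ -67.500)
S(C, m) = C + 13*C*m (S(C, m) = 13*C*m + C = C + 13*C*m)
p(u, z) = (-1298 + u)*(6 + z) (p(u, z) = (u - 11*(1 + 13*9))*(z + 6) = (u - 11*(1 + 117))*(6 + z) = (u - 11*118)*(6 + z) = (u - 1298)*(6 + z) = (-1298 + u)*(6 + z))
T(-159) - p(F(-2, 4), l) = -159 - (-7788 - 1298*(-135/2) + 6*2 + 2*(-135/2)) = -159 - (-7788 + 87615 + 12 - 135) = -159 - 1*79704 = -159 - 79704 = -79863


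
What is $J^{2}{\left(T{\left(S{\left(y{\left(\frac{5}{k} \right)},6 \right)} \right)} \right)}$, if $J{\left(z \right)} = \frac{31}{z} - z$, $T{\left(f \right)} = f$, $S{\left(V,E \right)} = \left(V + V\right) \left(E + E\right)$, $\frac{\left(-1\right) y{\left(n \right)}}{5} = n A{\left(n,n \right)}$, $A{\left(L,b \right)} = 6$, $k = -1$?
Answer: $\frac{167960796480961}{12960000} \approx 1.296 \cdot 10^{7}$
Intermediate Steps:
$y{\left(n \right)} = - 30 n$ ($y{\left(n \right)} = - 5 n 6 = - 5 \cdot 6 n = - 30 n$)
$S{\left(V,E \right)} = 4 E V$ ($S{\left(V,E \right)} = 2 V 2 E = 4 E V$)
$J{\left(z \right)} = - z + \frac{31}{z}$
$J^{2}{\left(T{\left(S{\left(y{\left(\frac{5}{k} \right)},6 \right)} \right)} \right)} = \left(- 4 \cdot 6 \left(- 30 \frac{5}{-1}\right) + \frac{31}{4 \cdot 6 \left(- 30 \frac{5}{-1}\right)}\right)^{2} = \left(- 4 \cdot 6 \left(- 30 \cdot 5 \left(-1\right)\right) + \frac{31}{4 \cdot 6 \left(- 30 \cdot 5 \left(-1\right)\right)}\right)^{2} = \left(- 4 \cdot 6 \left(\left(-30\right) \left(-5\right)\right) + \frac{31}{4 \cdot 6 \left(\left(-30\right) \left(-5\right)\right)}\right)^{2} = \left(- 4 \cdot 6 \cdot 150 + \frac{31}{4 \cdot 6 \cdot 150}\right)^{2} = \left(\left(-1\right) 3600 + \frac{31}{3600}\right)^{2} = \left(-3600 + 31 \cdot \frac{1}{3600}\right)^{2} = \left(-3600 + \frac{31}{3600}\right)^{2} = \left(- \frac{12959969}{3600}\right)^{2} = \frac{167960796480961}{12960000}$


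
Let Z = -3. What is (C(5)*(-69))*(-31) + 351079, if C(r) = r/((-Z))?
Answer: 354644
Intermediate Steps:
C(r) = r/3 (C(r) = r/((-1*(-3))) = r/3)
(C(5)*(-69))*(-31) + 351079 = (((1/3)*5)*(-69))*(-31) + 351079 = ((5/3)*(-69))*(-31) + 351079 = -115*(-31) + 351079 = 3565 + 351079 = 354644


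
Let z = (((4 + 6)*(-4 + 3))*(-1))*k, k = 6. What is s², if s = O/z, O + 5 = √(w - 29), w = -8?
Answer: (5 - I*√37)²/3600 ≈ -0.0033333 - 0.016897*I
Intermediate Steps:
O = -5 + I*√37 (O = -5 + √(-8 - 29) = -5 + √(-37) = -5 + I*√37 ≈ -5.0 + 6.0828*I)
z = 60 (z = (((4 + 6)*(-4 + 3))*(-1))*6 = ((10*(-1))*(-1))*6 = -10*(-1)*6 = 10*6 = 60)
s = -1/12 + I*√37/60 (s = (-5 + I*√37)/60 = (-5 + I*√37)*(1/60) = -1/12 + I*√37/60 ≈ -0.083333 + 0.10138*I)
s² = (-1/12 + I*√37/60)²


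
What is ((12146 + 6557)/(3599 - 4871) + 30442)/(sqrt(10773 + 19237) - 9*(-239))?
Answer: 27750424557/1949039384 - 38703521*sqrt(30010)/5847118152 ≈ 13.091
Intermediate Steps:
((12146 + 6557)/(3599 - 4871) + 30442)/(sqrt(10773 + 19237) - 9*(-239)) = (18703/(-1272) + 30442)/(sqrt(30010) + 2151) = (18703*(-1/1272) + 30442)/(2151 + sqrt(30010)) = (-18703/1272 + 30442)/(2151 + sqrt(30010)) = 38703521/(1272*(2151 + sqrt(30010)))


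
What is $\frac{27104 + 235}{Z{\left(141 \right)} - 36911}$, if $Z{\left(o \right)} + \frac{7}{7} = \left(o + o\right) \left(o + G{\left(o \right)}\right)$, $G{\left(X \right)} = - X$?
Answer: $- \frac{9113}{12304} \approx -0.74065$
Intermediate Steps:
$Z{\left(o \right)} = -1$ ($Z{\left(o \right)} = -1 + \left(o + o\right) \left(o - o\right) = -1 + 2 o 0 = -1 + 0 = -1$)
$\frac{27104 + 235}{Z{\left(141 \right)} - 36911} = \frac{27104 + 235}{-1 - 36911} = \frac{27339}{-36912} = 27339 \left(- \frac{1}{36912}\right) = - \frac{9113}{12304}$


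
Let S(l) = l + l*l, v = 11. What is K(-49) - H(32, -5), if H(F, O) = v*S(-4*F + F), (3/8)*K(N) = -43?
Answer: -301304/3 ≈ -1.0043e+5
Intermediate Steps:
K(N) = -344/3 (K(N) = (8/3)*(-43) = -344/3)
S(l) = l + l²
H(F, O) = -33*F*(1 - 3*F) (H(F, O) = 11*((-4*F + F)*(1 + (-4*F + F))) = 11*((-3*F)*(1 - 3*F)) = 11*(-3*F*(1 - 3*F)) = -33*F*(1 - 3*F))
K(-49) - H(32, -5) = -344/3 - 33*32*(-1 + 3*32) = -344/3 - 33*32*(-1 + 96) = -344/3 - 33*32*95 = -344/3 - 1*100320 = -344/3 - 100320 = -301304/3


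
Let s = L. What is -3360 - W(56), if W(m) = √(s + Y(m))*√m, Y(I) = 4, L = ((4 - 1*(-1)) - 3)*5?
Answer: -3388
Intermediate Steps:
L = 10 (L = ((4 + 1) - 3)*5 = (5 - 3)*5 = 2*5 = 10)
s = 10
W(m) = √14*√m (W(m) = √(10 + 4)*√m = √14*√m)
-3360 - W(56) = -3360 - √14*√56 = -3360 - √14*2*√14 = -3360 - 1*28 = -3360 - 28 = -3388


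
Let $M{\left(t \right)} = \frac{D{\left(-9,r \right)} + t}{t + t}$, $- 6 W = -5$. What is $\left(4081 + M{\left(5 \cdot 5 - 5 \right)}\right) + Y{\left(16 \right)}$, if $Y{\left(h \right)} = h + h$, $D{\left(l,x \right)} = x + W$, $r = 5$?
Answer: $\frac{197455}{48} \approx 4113.6$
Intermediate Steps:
$W = \frac{5}{6}$ ($W = \left(- \frac{1}{6}\right) \left(-5\right) = \frac{5}{6} \approx 0.83333$)
$D{\left(l,x \right)} = \frac{5}{6} + x$ ($D{\left(l,x \right)} = x + \frac{5}{6} = \frac{5}{6} + x$)
$M{\left(t \right)} = \frac{\frac{35}{6} + t}{2 t}$ ($M{\left(t \right)} = \frac{\left(\frac{5}{6} + 5\right) + t}{t + t} = \frac{\frac{35}{6} + t}{2 t}$)
$Y{\left(h \right)} = 2 h$
$\left(4081 + M{\left(5 \cdot 5 - 5 \right)}\right) + Y{\left(16 \right)} = \left(4081 + \frac{35 + 6 \left(5 \cdot 5 - 5\right)}{12 \left(5 \cdot 5 - 5\right)}\right) + 2 \cdot 16 = \left(4081 + \frac{35 + 6 \left(25 - 5\right)}{12 \left(25 - 5\right)}\right) + 32 = \left(4081 + \frac{35 + 6 \cdot 20}{12 \cdot 20}\right) + 32 = \left(4081 + \frac{1}{12} \cdot \frac{1}{20} \left(35 + 120\right)\right) + 32 = \left(4081 + \frac{1}{12} \cdot \frac{1}{20} \cdot 155\right) + 32 = \left(4081 + \frac{31}{48}\right) + 32 = \frac{195919}{48} + 32 = \frac{197455}{48}$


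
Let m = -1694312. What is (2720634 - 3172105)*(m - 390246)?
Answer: 941117484818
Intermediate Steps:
(2720634 - 3172105)*(m - 390246) = (2720634 - 3172105)*(-1694312 - 390246) = -451471*(-2084558) = 941117484818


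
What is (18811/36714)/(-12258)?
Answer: -18811/450040212 ≈ -4.1798e-5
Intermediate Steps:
(18811/36714)/(-12258) = (18811*(1/36714))*(-1/12258) = (18811/36714)*(-1/12258) = -18811/450040212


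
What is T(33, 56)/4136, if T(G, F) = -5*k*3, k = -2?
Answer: 15/2068 ≈ 0.0072534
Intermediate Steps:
T(G, F) = 30 (T(G, F) = -5*(-2)*3 = 10*3 = 30)
T(33, 56)/4136 = 30/4136 = 30*(1/4136) = 15/2068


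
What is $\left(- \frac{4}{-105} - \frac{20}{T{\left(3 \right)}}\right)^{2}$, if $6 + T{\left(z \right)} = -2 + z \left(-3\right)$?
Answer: $\frac{4700224}{3186225} \approx 1.4752$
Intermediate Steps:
$T{\left(z \right)} = -8 - 3 z$ ($T{\left(z \right)} = -6 + \left(-2 + z \left(-3\right)\right) = -6 - \left(2 + 3 z\right) = -8 - 3 z$)
$\left(- \frac{4}{-105} - \frac{20}{T{\left(3 \right)}}\right)^{2} = \left(- \frac{4}{-105} - \frac{20}{-8 - 9}\right)^{2} = \left(\left(-4\right) \left(- \frac{1}{105}\right) - \frac{20}{-8 - 9}\right)^{2} = \left(\frac{4}{105} - \frac{20}{-17}\right)^{2} = \left(\frac{4}{105} - - \frac{20}{17}\right)^{2} = \left(\frac{4}{105} + \frac{20}{17}\right)^{2} = \left(\frac{2168}{1785}\right)^{2} = \frac{4700224}{3186225}$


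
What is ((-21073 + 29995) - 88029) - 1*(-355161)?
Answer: 276054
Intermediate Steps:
((-21073 + 29995) - 88029) - 1*(-355161) = (8922 - 88029) + 355161 = -79107 + 355161 = 276054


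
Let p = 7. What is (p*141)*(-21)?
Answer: -20727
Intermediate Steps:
(p*141)*(-21) = (7*141)*(-21) = 987*(-21) = -20727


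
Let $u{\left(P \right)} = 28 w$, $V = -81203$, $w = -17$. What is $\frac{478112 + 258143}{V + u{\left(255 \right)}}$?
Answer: $- \frac{56635}{6283} \approx -9.014$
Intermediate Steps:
$u{\left(P \right)} = -476$ ($u{\left(P \right)} = 28 \left(-17\right) = -476$)
$\frac{478112 + 258143}{V + u{\left(255 \right)}} = \frac{478112 + 258143}{-81203 - 476} = \frac{736255}{-81679} = 736255 \left(- \frac{1}{81679}\right) = - \frac{56635}{6283}$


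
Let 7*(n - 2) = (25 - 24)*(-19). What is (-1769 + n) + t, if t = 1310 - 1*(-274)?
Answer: -1300/7 ≈ -185.71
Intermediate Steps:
t = 1584 (t = 1310 + 274 = 1584)
n = -5/7 (n = 2 + ((25 - 24)*(-19))/7 = 2 + (1*(-19))/7 = 2 + (1/7)*(-19) = 2 - 19/7 = -5/7 ≈ -0.71429)
(-1769 + n) + t = (-1769 - 5/7) + 1584 = -12388/7 + 1584 = -1300/7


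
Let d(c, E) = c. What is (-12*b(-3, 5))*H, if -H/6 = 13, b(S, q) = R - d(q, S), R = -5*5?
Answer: -28080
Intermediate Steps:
R = -25
b(S, q) = -25 - q
H = -78 (H = -6*13 = -78)
(-12*b(-3, 5))*H = -12*(-25 - 1*5)*(-78) = -12*(-25 - 5)*(-78) = -12*(-30)*(-78) = 360*(-78) = -28080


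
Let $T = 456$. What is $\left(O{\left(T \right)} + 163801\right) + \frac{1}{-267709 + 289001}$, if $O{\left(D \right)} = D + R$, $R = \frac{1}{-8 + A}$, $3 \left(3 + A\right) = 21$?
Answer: $\frac{1748677361}{10646} \approx 1.6426 \cdot 10^{5}$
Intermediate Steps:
$A = 4$ ($A = -3 + \frac{1}{3} \cdot 21 = -3 + 7 = 4$)
$R = - \frac{1}{4}$ ($R = \frac{1}{-8 + 4} = \frac{1}{-4} = - \frac{1}{4} \approx -0.25$)
$O{\left(D \right)} = - \frac{1}{4} + D$ ($O{\left(D \right)} = D - \frac{1}{4} = - \frac{1}{4} + D$)
$\left(O{\left(T \right)} + 163801\right) + \frac{1}{-267709 + 289001} = \left(\left(- \frac{1}{4} + 456\right) + 163801\right) + \frac{1}{-267709 + 289001} = \left(\frac{1823}{4} + 163801\right) + \frac{1}{21292} = \frac{657027}{4} + \frac{1}{21292} = \frac{1748677361}{10646}$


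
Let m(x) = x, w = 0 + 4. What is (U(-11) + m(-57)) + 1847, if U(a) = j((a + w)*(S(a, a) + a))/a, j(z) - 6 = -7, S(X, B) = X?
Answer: 19691/11 ≈ 1790.1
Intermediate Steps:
w = 4
j(z) = -1 (j(z) = 6 - 7 = -1)
U(a) = -1/a
(U(-11) + m(-57)) + 1847 = (-1/(-11) - 57) + 1847 = (-1*(-1/11) - 57) + 1847 = (1/11 - 57) + 1847 = -626/11 + 1847 = 19691/11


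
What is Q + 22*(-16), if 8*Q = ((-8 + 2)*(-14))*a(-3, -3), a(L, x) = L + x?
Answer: -415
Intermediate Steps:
Q = -63 (Q = (((-8 + 2)*(-14))*(-3 - 3))/8 = (-6*(-14)*(-6))/8 = (84*(-6))/8 = (1/8)*(-504) = -63)
Q + 22*(-16) = -63 + 22*(-16) = -63 - 352 = -415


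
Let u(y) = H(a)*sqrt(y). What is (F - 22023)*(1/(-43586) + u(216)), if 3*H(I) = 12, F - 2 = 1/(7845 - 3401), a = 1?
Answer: 97861323/193696184 - 587167938*sqrt(6)/1111 ≈ -1.2946e+6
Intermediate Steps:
F = 8889/4444 (F = 2 + 1/(7845 - 3401) = 2 + 1/4444 = 8889/4444 ≈ 2.0002)
H(I) = 4 (H(I) = (1/3)*12 = 4)
u(y) = 4*sqrt(y)
(F - 22023)*(1/(-43586) + u(216)) = (8889/4444 - 22023)*(1/(-43586) + 4*sqrt(216)) = -97861323*(-1/43586 + 4*(6*sqrt(6)))/4444 = -97861323*(-1/43586 + 24*sqrt(6))/4444 = 97861323/193696184 - 587167938*sqrt(6)/1111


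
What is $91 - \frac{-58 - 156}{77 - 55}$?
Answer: $\frac{1108}{11} \approx 100.73$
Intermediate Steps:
$91 - \frac{-58 - 156}{77 - 55} = 91 - - \frac{214}{22} = 91 - \left(-214\right) \frac{1}{22} = 91 - - \frac{107}{11} = 91 + \frac{107}{11} = \frac{1108}{11}$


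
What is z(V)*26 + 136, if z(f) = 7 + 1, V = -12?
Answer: 344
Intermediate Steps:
z(f) = 8
z(V)*26 + 136 = 8*26 + 136 = 208 + 136 = 344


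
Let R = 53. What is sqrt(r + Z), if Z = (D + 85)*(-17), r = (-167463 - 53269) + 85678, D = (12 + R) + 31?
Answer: 7*I*sqrt(2819) ≈ 371.66*I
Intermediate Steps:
D = 96 (D = (12 + 53) + 31 = 65 + 31 = 96)
r = -135054 (r = -220732 + 85678 = -135054)
Z = -3077 (Z = (96 + 85)*(-17) = 181*(-17) = -3077)
sqrt(r + Z) = sqrt(-135054 - 3077) = sqrt(-138131) = 7*I*sqrt(2819)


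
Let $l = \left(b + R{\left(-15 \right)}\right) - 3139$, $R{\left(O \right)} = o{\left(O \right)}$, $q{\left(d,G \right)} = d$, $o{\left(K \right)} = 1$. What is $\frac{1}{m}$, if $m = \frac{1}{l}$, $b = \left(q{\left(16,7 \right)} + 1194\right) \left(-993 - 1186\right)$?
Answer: $-2639728$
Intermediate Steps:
$R{\left(O \right)} = 1$
$b = -2636590$ ($b = \left(16 + 1194\right) \left(-993 - 1186\right) = 1210 \left(-2179\right) = -2636590$)
$l = -2639728$ ($l = \left(-2636590 + 1\right) - 3139 = -2636589 - 3139 = -2639728$)
$m = - \frac{1}{2639728}$ ($m = \frac{1}{-2639728} = - \frac{1}{2639728} \approx -3.7883 \cdot 10^{-7}$)
$\frac{1}{m} = \frac{1}{- \frac{1}{2639728}} = -2639728$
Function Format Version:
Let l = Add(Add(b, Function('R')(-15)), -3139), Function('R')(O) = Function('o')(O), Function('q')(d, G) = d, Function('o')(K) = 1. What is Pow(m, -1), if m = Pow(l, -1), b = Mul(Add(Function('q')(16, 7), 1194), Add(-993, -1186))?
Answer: -2639728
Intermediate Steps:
Function('R')(O) = 1
b = -2636590 (b = Mul(Add(16, 1194), Add(-993, -1186)) = Mul(1210, -2179) = -2636590)
l = -2639728 (l = Add(Add(-2636590, 1), -3139) = Add(-2636589, -3139) = -2639728)
m = Rational(-1, 2639728) (m = Pow(-2639728, -1) = Rational(-1, 2639728) ≈ -3.7883e-7)
Pow(m, -1) = Pow(Rational(-1, 2639728), -1) = -2639728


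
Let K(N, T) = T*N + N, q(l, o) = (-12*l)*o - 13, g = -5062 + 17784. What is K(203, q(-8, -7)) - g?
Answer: -151574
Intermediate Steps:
g = 12722
q(l, o) = -13 - 12*l*o (q(l, o) = -12*l*o - 13 = -13 - 12*l*o)
K(N, T) = N + N*T (K(N, T) = N*T + N = N + N*T)
K(203, q(-8, -7)) - g = 203*(1 + (-13 - 12*(-8)*(-7))) - 1*12722 = 203*(1 + (-13 - 672)) - 12722 = 203*(1 - 685) - 12722 = 203*(-684) - 12722 = -138852 - 12722 = -151574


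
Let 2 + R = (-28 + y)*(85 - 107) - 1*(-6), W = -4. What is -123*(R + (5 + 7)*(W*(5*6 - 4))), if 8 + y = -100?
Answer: -215004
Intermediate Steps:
y = -108 (y = -8 - 100 = -108)
R = 2996 (R = -2 + ((-28 - 108)*(85 - 107) - 1*(-6)) = -2 + (-136*(-22) + 6) = -2 + (2992 + 6) = -2 + 2998 = 2996)
-123*(R + (5 + 7)*(W*(5*6 - 4))) = -123*(2996 + (5 + 7)*(-4*(5*6 - 4))) = -123*(2996 + 12*(-4*(30 - 4))) = -123*(2996 + 12*(-4*26)) = -123*(2996 + 12*(-104)) = -123*(2996 - 1248) = -123*1748 = -215004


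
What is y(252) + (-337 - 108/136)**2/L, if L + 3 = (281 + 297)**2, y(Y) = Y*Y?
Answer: 24525226581769/386197636 ≈ 63504.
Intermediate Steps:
y(Y) = Y**2
L = 334081 (L = -3 + (281 + 297)**2 = -3 + 578**2 = -3 + 334084 = 334081)
y(252) + (-337 - 108/136)**2/L = 252**2 + (-337 - 108/136)**2/334081 = 63504 + (-337 - 108*1/136)**2*(1/334081) = 63504 + (-337 - 27/34)**2*(1/334081) = 63504 + (-11485/34)**2*(1/334081) = 63504 + (131905225/1156)*(1/334081) = 63504 + 131905225/386197636 = 24525226581769/386197636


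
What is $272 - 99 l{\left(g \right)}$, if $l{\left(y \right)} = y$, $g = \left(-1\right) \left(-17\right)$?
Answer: $-1411$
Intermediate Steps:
$g = 17$
$272 - 99 l{\left(g \right)} = 272 - 1683 = -1411$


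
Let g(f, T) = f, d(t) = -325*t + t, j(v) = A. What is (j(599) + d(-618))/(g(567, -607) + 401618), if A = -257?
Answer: 39995/80437 ≈ 0.49722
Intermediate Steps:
j(v) = -257
d(t) = -324*t
(j(599) + d(-618))/(g(567, -607) + 401618) = (-257 - 324*(-618))/(567 + 401618) = (-257 + 200232)/402185 = 199975*(1/402185) = 39995/80437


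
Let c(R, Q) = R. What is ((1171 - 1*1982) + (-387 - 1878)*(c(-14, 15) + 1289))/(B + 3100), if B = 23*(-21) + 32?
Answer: -2888686/2649 ≈ -1090.5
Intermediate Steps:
B = -451 (B = -483 + 32 = -451)
((1171 - 1*1982) + (-387 - 1878)*(c(-14, 15) + 1289))/(B + 3100) = ((1171 - 1*1982) + (-387 - 1878)*(-14 + 1289))/(-451 + 3100) = ((1171 - 1982) - 2265*1275)/2649 = (-811 - 2887875)*(1/2649) = -2888686*1/2649 = -2888686/2649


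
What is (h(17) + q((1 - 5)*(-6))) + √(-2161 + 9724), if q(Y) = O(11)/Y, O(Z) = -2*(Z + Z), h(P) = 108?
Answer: 637/6 + √7563 ≈ 193.13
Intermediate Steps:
O(Z) = -4*Z
q(Y) = -44/Y (q(Y) = (-4*11)/Y = -44/Y)
(h(17) + q((1 - 5)*(-6))) + √(-2161 + 9724) = (108 - 44*(-1/(6*(1 - 5)))) + √(-2161 + 9724) = (108 - 44/((-4*(-6)))) + √7563 = (108 - 44/24) + √7563 = (108 - 44*1/24) + √7563 = (108 - 11/6) + √7563 = 637/6 + √7563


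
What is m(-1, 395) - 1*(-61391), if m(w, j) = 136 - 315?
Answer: 61212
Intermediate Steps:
m(w, j) = -179
m(-1, 395) - 1*(-61391) = -179 - 1*(-61391) = -179 + 61391 = 61212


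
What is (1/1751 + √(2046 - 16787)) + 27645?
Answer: 48406396/1751 + I*√14741 ≈ 27645.0 + 121.41*I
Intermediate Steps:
(1/1751 + √(2046 - 16787)) + 27645 = (1/1751 + √(-14741)) + 27645 = (1/1751 + I*√14741) + 27645 = 48406396/1751 + I*√14741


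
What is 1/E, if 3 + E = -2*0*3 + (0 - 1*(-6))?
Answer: 1/3 ≈ 0.33333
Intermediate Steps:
E = 3 (E = -3 + (-2*0*3 + (0 - 1*(-6))) = -3 + (0*3 + (0 + 6)) = -3 + (0 + 6) = -3 + 6 = 3)
1/E = 1/3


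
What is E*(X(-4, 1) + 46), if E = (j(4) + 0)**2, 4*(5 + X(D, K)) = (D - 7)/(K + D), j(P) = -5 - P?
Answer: 13581/4 ≈ 3395.3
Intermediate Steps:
X(D, K) = -5 + (-7 + D)/(4*(D + K)) (X(D, K) = -5 + ((D - 7)/(K + D))/4 = -5 + ((-7 + D)/(D + K))/4 = -5 + (-7 + D)/(4*(D + K)))
E = 81 (E = ((-5 - 1*4) + 0)**2 = ((-5 - 4) + 0)**2 = (-9 + 0)**2 = (-9)**2 = 81)
E*(X(-4, 1) + 46) = 81*((-7 - 20*1 - 19*(-4))/(4*(-4 + 1)) + 46) = 81*((1/4)*(-7 - 20 + 76)/(-3) + 46) = 81*((1/4)*(-1/3)*49 + 46) = 81*(-49/12 + 46) = 81*(503/12) = 13581/4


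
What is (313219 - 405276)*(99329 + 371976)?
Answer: -43386924385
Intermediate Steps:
(313219 - 405276)*(99329 + 371976) = -92057*471305 = -43386924385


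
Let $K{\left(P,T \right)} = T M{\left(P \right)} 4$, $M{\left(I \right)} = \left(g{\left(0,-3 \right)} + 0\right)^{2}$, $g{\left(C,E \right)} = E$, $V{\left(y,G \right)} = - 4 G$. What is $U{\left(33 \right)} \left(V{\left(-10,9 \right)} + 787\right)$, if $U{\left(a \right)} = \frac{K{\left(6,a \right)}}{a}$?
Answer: $27036$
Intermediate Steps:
$M{\left(I \right)} = 9$ ($M{\left(I \right)} = \left(-3 + 0\right)^{2} = \left(-3\right)^{2} = 9$)
$K{\left(P,T \right)} = 36 T$ ($K{\left(P,T \right)} = T 9 \cdot 4 = 9 T 4 = 36 T$)
$U{\left(a \right)} = 36$ ($U{\left(a \right)} = \frac{36 a}{a} = 36$)
$U{\left(33 \right)} \left(V{\left(-10,9 \right)} + 787\right) = 36 \left(\left(-4\right) 9 + 787\right) = 36 \left(-36 + 787\right) = 36 \cdot 751 = 27036$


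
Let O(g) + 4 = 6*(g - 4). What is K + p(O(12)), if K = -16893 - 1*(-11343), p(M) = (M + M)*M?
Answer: -1678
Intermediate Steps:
O(g) = -28 + 6*g (O(g) = -4 + 6*(g - 4) = -4 + 6*(-4 + g) = -4 + (-24 + 6*g) = -28 + 6*g)
p(M) = 2*M² (p(M) = (2*M)*M = 2*M²)
K = -5550 (K = -16893 + 11343 = -5550)
K + p(O(12)) = -5550 + 2*(-28 + 6*12)² = -5550 + 2*(-28 + 72)² = -5550 + 2*44² = -5550 + 2*1936 = -5550 + 3872 = -1678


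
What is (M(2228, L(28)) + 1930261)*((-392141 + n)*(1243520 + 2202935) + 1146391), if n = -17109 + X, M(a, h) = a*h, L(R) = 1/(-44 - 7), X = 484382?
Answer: 25490354059956777433/51 ≈ 4.9981e+17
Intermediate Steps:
L(R) = -1/51 (L(R) = 1/(-51) = -1/51)
n = 467273 (n = -17109 + 484382 = 467273)
(M(2228, L(28)) + 1930261)*((-392141 + n)*(1243520 + 2202935) + 1146391) = (2228*(-1/51) + 1930261)*((-392141 + 467273)*(1243520 + 2202935) + 1146391) = (-2228/51 + 1930261)*(75132*3446455 + 1146391) = 98441083*(258939057060 + 1146391)/51 = (98441083/51)*258940203451 = 25490354059956777433/51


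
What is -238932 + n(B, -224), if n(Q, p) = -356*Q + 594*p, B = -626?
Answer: -149132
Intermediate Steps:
-238932 + n(B, -224) = -238932 + (-356*(-626) + 594*(-224)) = -238932 + (222856 - 133056) = -238932 + 89800 = -149132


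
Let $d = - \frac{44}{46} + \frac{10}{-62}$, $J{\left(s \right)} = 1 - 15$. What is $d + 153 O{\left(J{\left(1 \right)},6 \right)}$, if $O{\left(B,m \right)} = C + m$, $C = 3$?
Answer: $\frac{981004}{713} \approx 1375.9$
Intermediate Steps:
$J{\left(s \right)} = -14$ ($J{\left(s \right)} = 1 - 15 = -14$)
$O{\left(B,m \right)} = 3 + m$
$d = - \frac{797}{713}$ ($d = \left(-44\right) \frac{1}{46} + 10 \left(- \frac{1}{62}\right) = - \frac{22}{23} - \frac{5}{31} = - \frac{797}{713} \approx -1.1178$)
$d + 153 O{\left(J{\left(1 \right)},6 \right)} = - \frac{797}{713} + 153 \left(3 + 6\right) = - \frac{797}{713} + 153 \cdot 9 = - \frac{797}{713} + 1377 = \frac{981004}{713}$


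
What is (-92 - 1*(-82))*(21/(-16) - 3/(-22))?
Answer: 1035/88 ≈ 11.761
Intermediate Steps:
(-92 - 1*(-82))*(21/(-16) - 3/(-22)) = (-92 + 82)*(21*(-1/16) - 3*(-1/22)) = -10*(-21/16 + 3/22) = -10*(-207/176) = 1035/88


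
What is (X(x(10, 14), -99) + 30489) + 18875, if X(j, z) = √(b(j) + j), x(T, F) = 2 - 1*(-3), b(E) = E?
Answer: 49364 + √10 ≈ 49367.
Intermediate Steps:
x(T, F) = 5 (x(T, F) = 2 + 3 = 5)
X(j, z) = √2*√j (X(j, z) = √(j + j) = √(2*j) = √2*√j)
(X(x(10, 14), -99) + 30489) + 18875 = (√2*√5 + 30489) + 18875 = (√10 + 30489) + 18875 = (30489 + √10) + 18875 = 49364 + √10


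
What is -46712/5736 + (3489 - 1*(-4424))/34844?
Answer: -197780495/24983148 ≈ -7.9166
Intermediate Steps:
-46712/5736 + (3489 - 1*(-4424))/34844 = -46712*1/5736 + (3489 + 4424)*(1/34844) = -5839/717 + 7913*(1/34844) = -5839/717 + 7913/34844 = -197780495/24983148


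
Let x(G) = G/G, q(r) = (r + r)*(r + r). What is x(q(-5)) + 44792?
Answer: 44793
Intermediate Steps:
q(r) = 4*r**2 (q(r) = (2*r)*(2*r) = 4*r**2)
x(G) = 1
x(q(-5)) + 44792 = 1 + 44792 = 44793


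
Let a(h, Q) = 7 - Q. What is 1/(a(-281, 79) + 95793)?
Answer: 1/95721 ≈ 1.0447e-5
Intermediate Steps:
1/(a(-281, 79) + 95793) = 1/((7 - 1*79) + 95793) = 1/((7 - 79) + 95793) = 1/(-72 + 95793) = 1/95721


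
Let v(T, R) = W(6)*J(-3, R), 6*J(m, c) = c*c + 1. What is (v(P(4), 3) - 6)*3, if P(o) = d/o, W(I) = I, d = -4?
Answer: 12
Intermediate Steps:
J(m, c) = ⅙ + c²/6 (J(m, c) = (c*c + 1)/6 = (c² + 1)/6 = (1 + c²)/6 = ⅙ + c²/6)
P(o) = -4/o
v(T, R) = 1 + R² (v(T, R) = 6*(⅙ + R²/6) = 1 + R²)
(v(P(4), 3) - 6)*3 = ((1 + 3²) - 6)*3 = ((1 + 9) - 6)*3 = (10 - 6)*3 = 4*3 = 12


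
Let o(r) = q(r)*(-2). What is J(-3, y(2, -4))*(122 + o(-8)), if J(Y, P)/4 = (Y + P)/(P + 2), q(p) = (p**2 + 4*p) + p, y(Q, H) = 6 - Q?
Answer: 148/3 ≈ 49.333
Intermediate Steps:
q(p) = p**2 + 5*p
J(Y, P) = 4*(P + Y)/(2 + P) (J(Y, P) = 4*((Y + P)/(P + 2)) = 4*((P + Y)/(2 + P)) = 4*(P + Y)/(2 + P))
o(r) = -2*r*(5 + r) (o(r) = (r*(5 + r))*(-2) = -2*r*(5 + r))
J(-3, y(2, -4))*(122 + o(-8)) = (4*((6 - 1*2) - 3)/(2 + (6 - 1*2)))*(122 - 2*(-8)*(5 - 8)) = (4*((6 - 2) - 3)/(2 + (6 - 2)))*(122 - 2*(-8)*(-3)) = (4*(4 - 3)/(2 + 4))*(122 - 48) = (4*1/6)*74 = (4*(1/6)*1)*74 = (2/3)*74 = 148/3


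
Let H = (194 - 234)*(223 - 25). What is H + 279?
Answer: -7641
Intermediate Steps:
H = -7920 (H = -40*198 = -7920)
H + 279 = -7920 + 279 = -7641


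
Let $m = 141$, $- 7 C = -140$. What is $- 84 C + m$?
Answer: $-1539$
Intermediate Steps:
$C = 20$ ($C = \left(- \frac{1}{7}\right) \left(-140\right) = 20$)
$- 84 C + m = \left(-84\right) 20 + 141 = -1680 + 141 = -1539$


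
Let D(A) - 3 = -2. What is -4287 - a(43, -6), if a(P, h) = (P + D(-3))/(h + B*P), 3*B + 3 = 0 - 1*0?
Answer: -210019/49 ≈ -4286.1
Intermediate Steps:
B = -1 (B = -1 + (0 - 1*0)/3 = -1 + (0 + 0)/3 = -1 + (⅓)*0 = -1 + 0 = -1)
D(A) = 1 (D(A) = 3 - 2 = 1)
a(P, h) = (1 + P)/(h - P) (a(P, h) = (P + 1)/(h - P) = (1 + P)/(h - P))
-4287 - a(43, -6) = -4287 - (1 + 43)/(-6 - 1*43) = -4287 - 44/(-6 - 43) = -4287 - 44/(-49) = -4287 - (-1)*44/49 = -4287 - 1*(-44/49) = -4287 + 44/49 = -210019/49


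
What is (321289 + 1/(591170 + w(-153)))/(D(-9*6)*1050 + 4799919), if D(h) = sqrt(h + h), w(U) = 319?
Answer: 304057123864648306/4542505683543196443 - 133027236525400*I*sqrt(3)/1514168561181065481 ≈ 0.066936 - 0.00015217*I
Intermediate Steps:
D(h) = sqrt(2)*sqrt(h) (D(h) = sqrt(2*h) = sqrt(2)*sqrt(h))
(321289 + 1/(591170 + w(-153)))/(D(-9*6)*1050 + 4799919) = (321289 + 1/(591170 + 319))/((sqrt(2)*sqrt(-9*6))*1050 + 4799919) = (321289 + 1/591489)/((sqrt(2)*sqrt(-54))*1050 + 4799919) = (321289 + 1/591489)/((sqrt(2)*(3*I*sqrt(6)))*1050 + 4799919) = 190038909322/(591489*((6*I*sqrt(3))*1050 + 4799919)) = 190038909322/(591489*(6300*I*sqrt(3) + 4799919)) = 190038909322/(591489*(4799919 + 6300*I*sqrt(3)))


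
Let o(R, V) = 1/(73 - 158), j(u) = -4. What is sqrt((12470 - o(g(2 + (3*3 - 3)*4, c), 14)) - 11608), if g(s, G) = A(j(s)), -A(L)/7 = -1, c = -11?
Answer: sqrt(6228035)/85 ≈ 29.360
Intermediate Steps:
A(L) = 7 (A(L) = -7*(-1) = 7)
g(s, G) = 7
o(R, V) = -1/85 (o(R, V) = 1/(-85) = -1/85)
sqrt((12470 - o(g(2 + (3*3 - 3)*4, c), 14)) - 11608) = sqrt((12470 - 1*(-1/85)) - 11608) = sqrt((12470 + 1/85) - 11608) = sqrt(1059951/85 - 11608) = sqrt(73271/85) = sqrt(6228035)/85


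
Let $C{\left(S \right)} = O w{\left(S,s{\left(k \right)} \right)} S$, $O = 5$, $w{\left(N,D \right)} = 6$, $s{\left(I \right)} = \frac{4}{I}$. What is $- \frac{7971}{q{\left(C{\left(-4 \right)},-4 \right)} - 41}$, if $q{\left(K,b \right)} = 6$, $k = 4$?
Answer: $\frac{7971}{35} \approx 227.74$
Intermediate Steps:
$C{\left(S \right)} = 30 S$ ($C{\left(S \right)} = 5 \cdot 6 S = 30 S$)
$- \frac{7971}{q{\left(C{\left(-4 \right)},-4 \right)} - 41} = - \frac{7971}{6 - 41} = - \frac{7971}{-35} = \left(-7971\right) \left(- \frac{1}{35}\right) = \frac{7971}{35}$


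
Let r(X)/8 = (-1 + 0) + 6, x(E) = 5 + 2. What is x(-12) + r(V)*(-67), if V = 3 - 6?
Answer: -2673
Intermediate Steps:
x(E) = 7
V = -3
r(X) = 40 (r(X) = 8*((-1 + 0) + 6) = 8*(-1 + 6) = 8*5 = 40)
x(-12) + r(V)*(-67) = 7 + 40*(-67) = 7 - 2680 = -2673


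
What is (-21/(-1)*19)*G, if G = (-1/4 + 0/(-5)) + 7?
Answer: 10773/4 ≈ 2693.3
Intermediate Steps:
G = 27/4 (G = (-1*1/4 + 0*(-1/5)) + 7 = (-1/4 + 0) + 7 = -1/4 + 7 = 27/4 ≈ 6.7500)
(-21/(-1)*19)*G = (-21/(-1)*19)*(27/4) = (-21*(-1)*19)*(27/4) = (21*19)*(27/4) = 399*(27/4) = 10773/4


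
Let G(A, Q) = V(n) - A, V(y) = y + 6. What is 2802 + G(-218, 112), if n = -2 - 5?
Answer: 3019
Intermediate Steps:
n = -7
V(y) = 6 + y
G(A, Q) = -1 - A (G(A, Q) = (6 - 7) - A = -1 - A)
2802 + G(-218, 112) = 2802 + (-1 - 1*(-218)) = 2802 + (-1 + 218) = 2802 + 217 = 3019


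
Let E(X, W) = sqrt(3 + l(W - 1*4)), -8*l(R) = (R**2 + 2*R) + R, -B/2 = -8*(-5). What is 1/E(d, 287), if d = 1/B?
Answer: -2*I*sqrt(40457)/40457 ≈ -0.0099434*I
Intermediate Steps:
B = -80 (B = -(-16)*(-5) = -2*40 = -80)
d = -1/80 (d = 1/(-80) = -1/80 ≈ -0.012500)
l(R) = -3*R/8 - R**2/8 (l(R) = -((R**2 + 2*R) + R)/8 = -(R**2 + 3*R)/8 = -3*R/8 - R**2/8)
E(X, W) = sqrt(3 - (-1 + W)*(-4 + W)/8) (E(X, W) = sqrt(3 - (W - 1*4)*(3 + (W - 1*4))/8) = sqrt(3 - (W - 4)*(3 + (W - 4))/8) = sqrt(3 - (-4 + W)*(3 + (-4 + W))/8) = sqrt(3 - (-4 + W)*(-1 + W)/8) = sqrt(3 - (-1 + W)*(-4 + W)/8))
1/E(d, 287) = 1/(sqrt(2)*sqrt(24 - (-1 + 287)*(-4 + 287))/4) = 1/(sqrt(2)*sqrt(24 - 1*286*283)/4) = 1/(sqrt(2)*sqrt(24 - 80938)/4) = 1/(sqrt(2)*sqrt(-80914)/4) = 1/(sqrt(2)*(I*sqrt(80914))/4) = 1/(I*sqrt(40457)/2) = -2*I*sqrt(40457)/40457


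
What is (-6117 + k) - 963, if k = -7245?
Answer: -14325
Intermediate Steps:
(-6117 + k) - 963 = (-6117 - 7245) - 963 = -13362 - 963 = -14325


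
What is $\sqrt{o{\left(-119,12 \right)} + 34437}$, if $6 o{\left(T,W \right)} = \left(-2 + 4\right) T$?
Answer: $\frac{2 \sqrt{77394}}{3} \approx 185.47$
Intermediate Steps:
$o{\left(T,W \right)} = \frac{T}{3}$ ($o{\left(T,W \right)} = \frac{\left(-2 + 4\right) T}{6} = \frac{2 T}{6} = \frac{T}{3}$)
$\sqrt{o{\left(-119,12 \right)} + 34437} = \sqrt{\frac{1}{3} \left(-119\right) + 34437} = \sqrt{- \frac{119}{3} + 34437} = \sqrt{\frac{103192}{3}} = \frac{2 \sqrt{77394}}{3}$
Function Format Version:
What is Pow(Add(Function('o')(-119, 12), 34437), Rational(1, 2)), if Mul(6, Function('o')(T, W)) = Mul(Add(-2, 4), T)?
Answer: Mul(Rational(2, 3), Pow(77394, Rational(1, 2))) ≈ 185.47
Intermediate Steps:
Function('o')(T, W) = Mul(Rational(1, 3), T) (Function('o')(T, W) = Mul(Rational(1, 6), Mul(Add(-2, 4), T)) = Mul(Rational(1, 6), Mul(2, T)) = Mul(Rational(1, 3), T))
Pow(Add(Function('o')(-119, 12), 34437), Rational(1, 2)) = Pow(Add(Mul(Rational(1, 3), -119), 34437), Rational(1, 2)) = Pow(Add(Rational(-119, 3), 34437), Rational(1, 2)) = Pow(Rational(103192, 3), Rational(1, 2)) = Mul(Rational(2, 3), Pow(77394, Rational(1, 2)))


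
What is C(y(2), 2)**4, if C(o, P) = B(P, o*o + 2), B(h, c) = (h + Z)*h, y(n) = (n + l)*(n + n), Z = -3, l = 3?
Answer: 16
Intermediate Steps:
y(n) = 2*n*(3 + n) (y(n) = (n + 3)*(n + n) = (3 + n)*(2*n) = 2*n*(3 + n))
B(h, c) = h*(-3 + h) (B(h, c) = (h - 3)*h = (-3 + h)*h = h*(-3 + h))
C(o, P) = P*(-3 + P)
C(y(2), 2)**4 = (2*(-3 + 2))**4 = (2*(-1))**4 = (-2)**4 = 16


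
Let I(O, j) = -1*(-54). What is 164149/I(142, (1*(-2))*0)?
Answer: 164149/54 ≈ 3039.8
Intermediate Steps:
I(O, j) = 54
164149/I(142, (1*(-2))*0) = 164149/54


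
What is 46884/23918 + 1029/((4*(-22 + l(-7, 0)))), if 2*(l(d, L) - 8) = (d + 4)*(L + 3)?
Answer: -10571103/884966 ≈ -11.945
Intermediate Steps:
l(d, L) = 8 + (3 + L)*(4 + d)/2 (l(d, L) = 8 + ((d + 4)*(L + 3))/2 = 8 + ((4 + d)*(3 + L))/2 = 8 + ((3 + L)*(4 + d))/2 = 8 + (3 + L)*(4 + d)/2)
46884/23918 + 1029/((4*(-22 + l(-7, 0)))) = 46884/23918 + 1029/((4*(-22 + (14 + 2*0 + (3/2)*(-7) + (½)*0*(-7))))) = 46884*(1/23918) + 1029/((4*(-22 + (14 + 0 - 21/2 + 0)))) = 23442/11959 + 1029/((4*(-22 + 7/2))) = 23442/11959 + 1029/((4*(-37/2))) = 23442/11959 + 1029/(-74) = 23442/11959 + 1029*(-1/74) = 23442/11959 - 1029/74 = -10571103/884966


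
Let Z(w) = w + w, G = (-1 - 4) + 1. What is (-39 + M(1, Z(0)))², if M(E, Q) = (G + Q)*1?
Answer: 1849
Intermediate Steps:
G = -4 (G = -5 + 1 = -4)
Z(w) = 2*w
M(E, Q) = -4 + Q (M(E, Q) = (-4 + Q)*1 = -4 + Q)
(-39 + M(1, Z(0)))² = (-39 + (-4 + 2*0))² = (-39 + (-4 + 0))² = (-39 - 4)² = (-43)² = 1849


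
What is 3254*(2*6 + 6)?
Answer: 58572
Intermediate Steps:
3254*(2*6 + 6) = 3254*(12 + 6) = 3254*18 = 58572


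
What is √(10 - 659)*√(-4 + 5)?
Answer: I*√649 ≈ 25.475*I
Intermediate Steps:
√(10 - 659)*√(-4 + 5) = √(-649)*√1 = (I*√649)*1 = I*√649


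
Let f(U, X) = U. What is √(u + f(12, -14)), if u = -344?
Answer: 2*I*√83 ≈ 18.221*I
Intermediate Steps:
√(u + f(12, -14)) = √(-344 + 12) = √(-332) = 2*I*√83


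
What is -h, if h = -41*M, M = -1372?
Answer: -56252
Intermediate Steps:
h = 56252 (h = -41*(-1372) = 56252)
-h = -1*56252 = -56252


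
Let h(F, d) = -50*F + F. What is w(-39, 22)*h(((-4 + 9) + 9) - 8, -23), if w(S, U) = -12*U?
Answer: 77616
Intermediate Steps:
h(F, d) = -49*F
w(-39, 22)*h(((-4 + 9) + 9) - 8, -23) = (-12*22)*(-49*(((-4 + 9) + 9) - 8)) = -(-12936)*((5 + 9) - 8) = -(-12936)*(14 - 8) = -(-12936)*6 = -264*(-294) = 77616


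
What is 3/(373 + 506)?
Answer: 1/293 ≈ 0.0034130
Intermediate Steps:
3/(373 + 506) = 3/879 = 3*(1/879) = 1/293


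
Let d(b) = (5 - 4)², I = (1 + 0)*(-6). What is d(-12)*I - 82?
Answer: -88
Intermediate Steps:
I = -6 (I = 1*(-6) = -6)
d(b) = 1 (d(b) = 1² = 1)
d(-12)*I - 82 = 1*(-6) - 82 = -6 - 82 = -88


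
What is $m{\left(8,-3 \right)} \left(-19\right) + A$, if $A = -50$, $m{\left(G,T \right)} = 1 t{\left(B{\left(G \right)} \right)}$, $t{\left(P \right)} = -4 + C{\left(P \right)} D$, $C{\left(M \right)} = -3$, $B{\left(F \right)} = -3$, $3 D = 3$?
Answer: $83$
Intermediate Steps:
$D = 1$ ($D = \frac{1}{3} \cdot 3 = 1$)
$t{\left(P \right)} = -7$ ($t{\left(P \right)} = -4 - 3 = -7$)
$m{\left(G,T \right)} = -7$ ($m{\left(G,T \right)} = 1 \left(-7\right) = -7$)
$m{\left(8,-3 \right)} \left(-19\right) + A = \left(-7\right) \left(-19\right) - 50 = 133 - 50 = 83$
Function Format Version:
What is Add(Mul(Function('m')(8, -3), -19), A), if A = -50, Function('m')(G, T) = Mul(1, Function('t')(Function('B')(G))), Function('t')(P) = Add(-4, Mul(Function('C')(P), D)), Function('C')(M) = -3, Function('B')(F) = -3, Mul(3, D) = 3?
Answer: 83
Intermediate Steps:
D = 1 (D = Mul(Rational(1, 3), 3) = 1)
Function('t')(P) = -7 (Function('t')(P) = Add(-4, Mul(-3, 1)) = Add(-4, -3) = -7)
Function('m')(G, T) = -7 (Function('m')(G, T) = Mul(1, -7) = -7)
Add(Mul(Function('m')(8, -3), -19), A) = Add(Mul(-7, -19), -50) = Add(133, -50) = 83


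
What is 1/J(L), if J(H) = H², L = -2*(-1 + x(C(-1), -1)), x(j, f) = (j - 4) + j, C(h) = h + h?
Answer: 1/324 ≈ 0.0030864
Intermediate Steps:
C(h) = 2*h
x(j, f) = -4 + 2*j (x(j, f) = (-4 + j) + j = -4 + 2*j)
L = 18 (L = -2*(-1 + (-4 + 2*(2*(-1)))) = -2*(-1 + (-4 + 2*(-2))) = -2*(-1 + (-4 - 4)) = -2*(-1 - 8) = -2*(-9) = 18)
1/J(L) = 1/(18²) = 1/324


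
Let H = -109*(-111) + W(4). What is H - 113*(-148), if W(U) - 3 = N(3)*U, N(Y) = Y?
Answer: 28838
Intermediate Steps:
W(U) = 3 + 3*U
H = 12114 (H = -109*(-111) + (3 + 3*4) = 12099 + (3 + 12) = 12099 + 15 = 12114)
H - 113*(-148) = 12114 - 113*(-148) = 12114 - 1*(-16724) = 12114 + 16724 = 28838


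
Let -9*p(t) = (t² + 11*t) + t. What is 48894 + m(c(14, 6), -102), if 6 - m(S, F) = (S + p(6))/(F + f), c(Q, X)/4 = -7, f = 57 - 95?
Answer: 342298/7 ≈ 48900.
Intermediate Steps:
p(t) = -4*t/3 - t²/9 (p(t) = -((t² + 11*t) + t)/9 = -(t² + 12*t)/9 = -4*t/3 - t²/9)
f = -38
c(Q, X) = -28 (c(Q, X) = 4*(-7) = -28)
m(S, F) = 6 - (-12 + S)/(-38 + F) (m(S, F) = 6 - (S - ⅑*6*(12 + 6))/(F - 38) = 6 - (S - ⅑*6*18)/(-38 + F) = 6 - (S - 12)/(-38 + F) = 6 - (-12 + S)/(-38 + F))
48894 + m(c(14, 6), -102) = 48894 + (-216 - 1*(-28) + 6*(-102))/(-38 - 102) = 48894 + (-216 + 28 - 612)/(-140) = 48894 - 1/140*(-800) = 48894 + 40/7 = 342298/7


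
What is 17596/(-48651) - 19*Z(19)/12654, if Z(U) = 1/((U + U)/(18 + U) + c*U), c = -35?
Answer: -2593669375/7171254702 ≈ -0.36168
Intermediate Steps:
Z(U) = 1/(-35*U + 2*U/(18 + U)) (Z(U) = 1/((U + U)/(18 + U) - 35*U) = 1/((2*U)/(18 + U) - 35*U) = 1/(2*U/(18 + U) - 35*U) = 1/(-35*U + 2*U/(18 + U)))
17596/(-48651) - 19*Z(19)/12654 = 17596/(-48651) - 19*(18 + 19)/(19*(-628 - 35*19))/12654 = 17596*(-1/48651) - 37/(-628 - 665)*(1/12654) = -17596/48651 - 37/(-1293)*(1/12654) = -17596/48651 - (-1)*37/1293*(1/12654) = -17596/48651 - 19*(-37/24567)*(1/12654) = -17596/48651 + (37/1293)*(1/12654) = -17596/48651 + 1/442206 = -2593669375/7171254702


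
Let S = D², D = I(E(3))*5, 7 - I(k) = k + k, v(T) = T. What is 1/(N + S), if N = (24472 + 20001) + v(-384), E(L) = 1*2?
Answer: 1/44314 ≈ 2.2566e-5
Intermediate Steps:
E(L) = 2
I(k) = 7 - 2*k (I(k) = 7 - (k + k) = 7 - 2*k)
D = 15 (D = (7 - 2*2)*5 = (7 - 4)*5 = 3*5 = 15)
N = 44089 (N = (24472 + 20001) - 384 = 44473 - 384 = 44089)
S = 225 (S = 15² = 225)
1/(N + S) = 1/(44089 + 225) = 1/44314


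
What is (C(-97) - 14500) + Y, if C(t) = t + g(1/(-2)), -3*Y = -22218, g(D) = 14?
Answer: -7177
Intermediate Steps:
Y = 7406 (Y = -1/3*(-22218) = 7406)
C(t) = 14 + t (C(t) = t + 14 = 14 + t)
(C(-97) - 14500) + Y = ((14 - 97) - 14500) + 7406 = (-83 - 14500) + 7406 = -14583 + 7406 = -7177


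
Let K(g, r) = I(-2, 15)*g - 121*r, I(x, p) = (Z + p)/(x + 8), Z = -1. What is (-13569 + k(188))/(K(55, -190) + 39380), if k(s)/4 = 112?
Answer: -39363/187495 ≈ -0.20994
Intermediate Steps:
k(s) = 448 (k(s) = 4*112 = 448)
I(x, p) = (-1 + p)/(8 + x) (I(x, p) = (-1 + p)/(x + 8) = (-1 + p)/(8 + x))
K(g, r) = -121*r + 7*g/3 (K(g, r) = ((-1 + 15)/(8 - 2))*g - 121*r = (14/6)*g - 121*r = ((1/6)*14)*g - 121*r = 7*g/3 - 121*r = -121*r + 7*g/3)
(-13569 + k(188))/(K(55, -190) + 39380) = (-13569 + 448)/((-121*(-190) + (7/3)*55) + 39380) = -13121/((22990 + 385/3) + 39380) = -13121/(69355/3 + 39380) = -13121/187495/3 = -13121*3/187495 = -39363/187495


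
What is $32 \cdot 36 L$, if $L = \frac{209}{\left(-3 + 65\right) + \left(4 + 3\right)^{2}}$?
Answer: $\frac{80256}{37} \approx 2169.1$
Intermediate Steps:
$L = \frac{209}{111}$ ($L = \frac{209}{62 + 7^{2}} = \frac{209}{62 + 49} = \frac{209}{111} \approx 1.8829$)
$32 \cdot 36 L = 32 \cdot 36 \cdot \frac{209}{111} = 1152 \cdot \frac{209}{111} = \frac{80256}{37}$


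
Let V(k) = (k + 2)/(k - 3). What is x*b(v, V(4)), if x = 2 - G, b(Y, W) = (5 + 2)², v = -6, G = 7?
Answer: -245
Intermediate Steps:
V(k) = (2 + k)/(-3 + k)
b(Y, W) = 49 (b(Y, W) = 7² = 49)
x = -5 (x = 2 - 1*7 = 2 - 7 = -5)
x*b(v, V(4)) = -5*49 = -245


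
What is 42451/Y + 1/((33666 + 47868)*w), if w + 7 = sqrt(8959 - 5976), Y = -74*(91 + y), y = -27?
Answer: -2538790069951/283237375104 + sqrt(2983)/239220756 ≈ -8.9635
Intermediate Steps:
Y = -4736 (Y = -74*(91 - 27) = -74*64 = -4736)
w = -7 + sqrt(2983) (w = -7 + sqrt(8959 - 5976) = -7 + sqrt(2983) ≈ 47.617)
42451/Y + 1/((33666 + 47868)*w) = 42451/(-4736) + 1/((33666 + 47868)*(-7 + sqrt(2983))) = 42451*(-1/4736) + 1/(81534*(-7 + sqrt(2983))) = -42451/4736 + 1/(81534*(-7 + sqrt(2983)))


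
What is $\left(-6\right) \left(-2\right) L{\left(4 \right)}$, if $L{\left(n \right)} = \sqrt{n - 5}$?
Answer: $12 i \approx 12.0 i$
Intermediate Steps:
$L{\left(n \right)} = \sqrt{-5 + n}$
$\left(-6\right) \left(-2\right) L{\left(4 \right)} = \left(-6\right) \left(-2\right) \sqrt{-5 + 4} = 12 \sqrt{-1} = 12 i$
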